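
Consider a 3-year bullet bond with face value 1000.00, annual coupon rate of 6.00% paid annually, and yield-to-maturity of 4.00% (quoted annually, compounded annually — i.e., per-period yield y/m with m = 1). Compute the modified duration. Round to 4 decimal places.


Coupon per period c = face * coupon_rate / m = 60.000000
Periods per year m = 1; per-period yield y/m = 0.040000
Number of cashflows N = 3
Cashflows (t years, CF_t, discount factor 1/(1+y/m)^(m*t), PV):
  t = 1.0000: CF_t = 60.000000, DF = 0.961538, PV = 57.692308
  t = 2.0000: CF_t = 60.000000, DF = 0.924556, PV = 55.473373
  t = 3.0000: CF_t = 1060.000000, DF = 0.888996, PV = 942.336140
Price P = sum_t PV_t = 1055.501821
First compute Macaulay numerator sum_t t * PV_t:
  t * PV_t at t = 1.0000: 57.692308
  t * PV_t at t = 2.0000: 110.946746
  t * PV_t at t = 3.0000: 2827.008421
Macaulay duration D = 2995.647474 / 1055.501821 = 2.838126
Modified duration = D / (1 + y/m) = 2.838126 / (1 + 0.040000) = 2.728968

Answer: Modified duration = 2.7290


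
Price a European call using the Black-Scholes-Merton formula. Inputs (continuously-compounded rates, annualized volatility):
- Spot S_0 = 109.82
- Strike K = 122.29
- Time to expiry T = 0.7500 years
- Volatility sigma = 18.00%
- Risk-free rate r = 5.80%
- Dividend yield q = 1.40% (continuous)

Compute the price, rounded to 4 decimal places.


Answer: Price = 3.5920

Derivation:
d1 = (ln(S/K) + (r - q + 0.5*sigma^2) * T) / (sigma * sqrt(T)) = -0.40031294
d2 = d1 - sigma * sqrt(T) = -0.55619751
exp(-rT) = 0.95743255; exp(-qT) = 0.98955493
C = S_0 * exp(-qT) * N(d1) - K * exp(-rT) * N(d2)
N(d1) = 0.34446302; N(d2) = 0.28903792
C = 109.8200 * 0.98955493 * 0.34446302 - 122.2900 * 0.95743255 * 0.28903792 = 3.5920


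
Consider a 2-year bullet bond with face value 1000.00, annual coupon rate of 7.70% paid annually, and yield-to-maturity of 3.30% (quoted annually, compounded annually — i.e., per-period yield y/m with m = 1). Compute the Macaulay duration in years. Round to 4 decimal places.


Answer: Macaulay duration = 1.9312 years

Derivation:
Coupon per period c = face * coupon_rate / m = 77.000000
Periods per year m = 1; per-period yield y/m = 0.033000
Number of cashflows N = 2
Cashflows (t years, CF_t, discount factor 1/(1+y/m)^(m*t), PV):
  t = 1.0000: CF_t = 77.000000, DF = 0.968054, PV = 74.540174
  t = 2.0000: CF_t = 1077.000000, DF = 0.937129, PV = 1009.287885
Price P = sum_t PV_t = 1083.828059
Macaulay numerator sum_t t * PV_t:
  t * PV_t at t = 1.0000: 74.540174
  t * PV_t at t = 2.0000: 2018.575770
Macaulay duration D = (sum_t t * PV_t) / P = 2093.115944 / 1083.828059 = 1.931225


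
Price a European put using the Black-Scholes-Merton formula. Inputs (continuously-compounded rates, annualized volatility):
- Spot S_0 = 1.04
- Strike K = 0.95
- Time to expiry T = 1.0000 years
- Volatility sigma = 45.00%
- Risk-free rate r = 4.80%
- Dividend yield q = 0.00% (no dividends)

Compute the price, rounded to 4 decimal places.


d1 = (ln(S/K) + (r - q + 0.5*sigma^2) * T) / (sigma * sqrt(T)) = 0.53280891
d2 = d1 - sigma * sqrt(T) = 0.08280891
exp(-rT) = 0.95313379; exp(-qT) = 1.00000000
P = K * exp(-rT) * N(-d2) - S_0 * exp(-qT) * N(-d1)
N(-d1) = 0.29708293; N(-d2) = 0.46700174
P = 0.9500 * 0.95313379 * 0.46700174 - 1.0400 * 1.00000000 * 0.29708293 = 0.1139

Answer: Price = 0.1139


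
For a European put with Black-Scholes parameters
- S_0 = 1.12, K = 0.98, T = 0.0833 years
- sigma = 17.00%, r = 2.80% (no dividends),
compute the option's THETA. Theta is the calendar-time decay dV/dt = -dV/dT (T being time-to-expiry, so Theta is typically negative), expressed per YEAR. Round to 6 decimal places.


d1 = 2.7935921309; d2 = 2.7445271740
phi(d1) = 0.0080585871; exp(-qT) = 1.0000000000; exp(-rT) = 0.9976703179
Theta = -S*exp(-qT)*phi(d1)*sigma/(2*sqrt(T)) + r*K*exp(-rT)*N(-d2) - q*S*exp(-qT)*N(-d1)
N(-d1) = 0.0026063089; N(-d2) = 0.0030299069; sqrt(T) = 0.2886173938
Term 1 = -1.1200 * 1.0000000000 * 0.0080585871 * 0.1700 / (2 * 0.2886173938) = -0.0026581125
Term 2 = 0.0280 * 0.9800 * 0.9976703179 * 0.0030299069 = 0.0000829470
Term 3 = 0 (no dividend yield, q = 0)
Theta = -0.0026581125 + (0.0000829470) + (0.0000000000) = -0.002575

Answer: Theta = -0.002575


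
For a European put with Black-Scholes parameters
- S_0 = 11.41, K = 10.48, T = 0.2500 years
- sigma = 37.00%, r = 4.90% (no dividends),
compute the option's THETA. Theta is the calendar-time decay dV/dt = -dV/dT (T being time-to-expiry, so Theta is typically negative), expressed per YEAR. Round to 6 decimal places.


d1 = 0.6182918107; d2 = 0.4332918107
phi(d1) = 0.3295322960; exp(-qT) = 1.0000000000; exp(-rT) = 0.9878247258
Theta = -S*exp(-qT)*phi(d1)*sigma/(2*sqrt(T)) + r*K*exp(-rT)*N(-d2) - q*S*exp(-qT)*N(-d1)
N(-d1) = 0.2681914996; N(-d2) = 0.3324013934; sqrt(T) = 0.5000000000
Term 1 = -11.4100 * 1.0000000000 * 0.3295322960 * 0.3700 / (2 * 0.5000000000) = -1.3911864940
Term 2 = 0.0490 * 10.4800 * 0.9878247258 * 0.3324013934 = 0.1686165080
Term 3 = 0 (no dividend yield, q = 0)
Theta = -1.3911864940 + (0.1686165080) + (0.0000000000) = -1.222570

Answer: Theta = -1.222570


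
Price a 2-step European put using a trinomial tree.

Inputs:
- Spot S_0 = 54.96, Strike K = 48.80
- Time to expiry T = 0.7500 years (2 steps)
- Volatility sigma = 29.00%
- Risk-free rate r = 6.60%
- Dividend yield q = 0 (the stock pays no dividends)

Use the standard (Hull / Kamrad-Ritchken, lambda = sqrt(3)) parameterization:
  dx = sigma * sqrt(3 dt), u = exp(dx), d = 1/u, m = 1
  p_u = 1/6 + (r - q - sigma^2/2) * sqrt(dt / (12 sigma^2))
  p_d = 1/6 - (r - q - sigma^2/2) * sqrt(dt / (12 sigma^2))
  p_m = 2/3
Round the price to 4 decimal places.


Answer: Price = V(0,0) = 2.0396

Derivation:
dt = T/N = 0.375000; dx = sigma*sqrt(3*dt) = 0.307591
u = exp(dx) = 1.360145; d = 1/u = 0.735216
p_u = 0.181266, p_m = 0.666667, p_d = 0.152067
Discount per step: exp(-r*dt) = 0.975554
Stock lattice S(k, j) with j the centered position index:
  k=0: S(0,+0) = 54.9600
  k=1: S(1,-1) = 40.4075; S(1,+0) = 54.9600; S(1,+1) = 74.7536
  k=2: S(2,-2) = 29.7082; S(2,-1) = 40.4075; S(2,+0) = 54.9600; S(2,+1) = 74.7536; S(2,+2) = 101.6757
Terminal payoffs V(N, j) = max(K - S_T, 0):
  V(2,-2) = 19.091811; V(2,-1) = 8.392549; V(2,+0) = 0.000000; V(2,+1) = 0.000000; V(2,+2) = 0.000000
Backward induction: V(k, j) = exp(-r*dt) * [p_u * V(k+1, j+1) + p_m * V(k+1, j) + p_d * V(k+1, j-1)]
  V(1,-1) = exp(-r*dt) * [p_u*0.000000 + p_m*8.392549 + p_d*19.091811] = 8.290523
  V(1,+0) = exp(-r*dt) * [p_u*0.000000 + p_m*0.000000 + p_d*8.392549] = 1.245034
  V(1,+1) = exp(-r*dt) * [p_u*0.000000 + p_m*0.000000 + p_d*0.000000] = 0.000000
  V(0,+0) = exp(-r*dt) * [p_u*0.000000 + p_m*1.245034 + p_d*8.290523] = 2.039630


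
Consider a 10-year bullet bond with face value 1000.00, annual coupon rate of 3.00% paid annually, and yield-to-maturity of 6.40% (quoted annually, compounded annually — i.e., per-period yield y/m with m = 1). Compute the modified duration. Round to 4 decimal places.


Answer: Modified duration = 8.0465

Derivation:
Coupon per period c = face * coupon_rate / m = 30.000000
Periods per year m = 1; per-period yield y/m = 0.064000
Number of cashflows N = 10
Cashflows (t years, CF_t, discount factor 1/(1+y/m)^(m*t), PV):
  t = 1.0000: CF_t = 30.000000, DF = 0.939850, PV = 28.195489
  t = 2.0000: CF_t = 30.000000, DF = 0.883317, PV = 26.499519
  t = 3.0000: CF_t = 30.000000, DF = 0.830185, PV = 24.905563
  t = 4.0000: CF_t = 30.000000, DF = 0.780249, PV = 23.407484
  t = 5.0000: CF_t = 30.000000, DF = 0.733317, PV = 21.999515
  t = 6.0000: CF_t = 30.000000, DF = 0.689208, PV = 20.676236
  t = 7.0000: CF_t = 30.000000, DF = 0.647752, PV = 19.432553
  t = 8.0000: CF_t = 30.000000, DF = 0.608789, PV = 18.263678
  t = 9.0000: CF_t = 30.000000, DF = 0.572170, PV = 17.165110
  t = 10.0000: CF_t = 1030.000000, DF = 0.537754, PV = 553.886710
Price P = sum_t PV_t = 754.431859
First compute Macaulay numerator sum_t t * PV_t:
  t * PV_t at t = 1.0000: 28.195489
  t * PV_t at t = 2.0000: 52.999039
  t * PV_t at t = 3.0000: 74.716690
  t * PV_t at t = 4.0000: 93.629938
  t * PV_t at t = 5.0000: 109.997577
  t * PV_t at t = 6.0000: 124.057418
  t * PV_t at t = 7.0000: 136.027870
  t * PV_t at t = 8.0000: 146.109420
  t * PV_t at t = 9.0000: 154.485994
  t * PV_t at t = 10.0000: 5538.867104
Macaulay duration D = 6459.086540 / 754.431859 = 8.561524
Modified duration = D / (1 + y/m) = 8.561524 / (1 + 0.064000) = 8.046545


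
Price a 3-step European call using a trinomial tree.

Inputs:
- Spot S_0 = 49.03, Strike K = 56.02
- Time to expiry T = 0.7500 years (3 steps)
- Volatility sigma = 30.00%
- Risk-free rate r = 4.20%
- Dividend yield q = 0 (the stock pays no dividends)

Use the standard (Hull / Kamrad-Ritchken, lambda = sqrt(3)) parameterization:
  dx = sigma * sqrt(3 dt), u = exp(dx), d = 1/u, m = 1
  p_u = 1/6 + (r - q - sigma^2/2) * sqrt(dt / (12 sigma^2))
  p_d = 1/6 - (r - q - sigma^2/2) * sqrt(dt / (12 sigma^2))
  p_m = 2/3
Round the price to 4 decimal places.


Answer: Price = V(0,0) = 3.3338

Derivation:
dt = T/N = 0.250000; dx = sigma*sqrt(3*dt) = 0.259808
u = exp(dx) = 1.296681; d = 1/u = 0.771200
p_u = 0.165223, p_m = 0.666667, p_d = 0.168110
Discount per step: exp(-r*dt) = 0.989555
Stock lattice S(k, j) with j the centered position index:
  k=0: S(0,+0) = 49.0300
  k=1: S(1,-1) = 37.8119; S(1,+0) = 49.0300; S(1,+1) = 63.5763
  k=2: S(2,-2) = 29.1606; S(2,-1) = 37.8119; S(2,+0) = 49.0300; S(2,+1) = 63.5763; S(2,+2) = 82.4381
  k=3: S(3,-3) = 22.4886; S(3,-2) = 29.1606; S(3,-1) = 37.8119; S(3,+0) = 49.0300; S(3,+1) = 63.5763; S(3,+2) = 82.4381; S(3,+3) = 106.8959
Terminal payoffs V(N, j) = max(S_T - K, 0):
  V(3,-3) = 0.000000; V(3,-2) = 0.000000; V(3,-1) = 0.000000; V(3,+0) = 0.000000; V(3,+1) = 7.556250; V(3,+2) = 26.418091; V(3,+3) = 50.875874
Backward induction: V(k, j) = exp(-r*dt) * [p_u * V(k+1, j+1) + p_m * V(k+1, j) + p_d * V(k+1, j-1)]
  V(2,-2) = exp(-r*dt) * [p_u*0.000000 + p_m*0.000000 + p_d*0.000000] = 0.000000
  V(2,-1) = exp(-r*dt) * [p_u*0.000000 + p_m*0.000000 + p_d*0.000000] = 0.000000
  V(2,+0) = exp(-r*dt) * [p_u*7.556250 + p_m*0.000000 + p_d*0.000000] = 1.235428
  V(2,+1) = exp(-r*dt) * [p_u*26.418091 + p_m*7.556250 + p_d*0.000000] = 9.304176
  V(2,+2) = exp(-r*dt) * [p_u*50.875874 + p_m*26.418091 + p_d*7.556250] = 27.003194
  V(1,-1) = exp(-r*dt) * [p_u*1.235428 + p_m*0.000000 + p_d*0.000000] = 0.201989
  V(1,+0) = exp(-r*dt) * [p_u*9.304176 + p_m*1.235428 + p_d*0.000000] = 2.336226
  V(1,+1) = exp(-r*dt) * [p_u*27.003194 + p_m*9.304176 + p_d*1.235428] = 10.758469
  V(0,+0) = exp(-r*dt) * [p_u*10.758469 + p_m*2.336226 + p_d*0.201989] = 3.333801


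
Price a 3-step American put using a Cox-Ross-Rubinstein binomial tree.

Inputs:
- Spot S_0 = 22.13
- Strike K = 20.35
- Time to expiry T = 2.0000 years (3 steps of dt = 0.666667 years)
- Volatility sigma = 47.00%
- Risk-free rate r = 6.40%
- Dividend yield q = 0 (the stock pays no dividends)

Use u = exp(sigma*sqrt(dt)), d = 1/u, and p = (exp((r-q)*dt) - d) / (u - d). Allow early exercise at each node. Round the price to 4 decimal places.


dt = T/N = 0.666667
u = exp(sigma*sqrt(dt)) = 1.467783; d = 1/u = 0.681299
p = (exp((r-q)*dt) - d) / (u - d) = 0.460646
Discount per step: exp(-r*dt) = 0.958231
Stock lattice S(k, i) with i counting down-moves:
  k=0: S(0,0) = 22.1300
  k=1: S(1,0) = 32.4820; S(1,1) = 15.0772
  k=2: S(2,0) = 47.6766; S(2,1) = 22.1300; S(2,2) = 10.2721
  k=3: S(3,0) = 69.9789; S(3,1) = 32.4820; S(3,2) = 15.0772; S(3,3) = 6.9983
Terminal payoffs V(N, i) = max(K - S_T, 0):
  V(3,0) = 0.000000; V(3,1) = 0.000000; V(3,2) = 5.272844; V(3,3) = 13.351653
Backward induction: V(k, i) = exp(-r*dt) * [p * V(k+1, i) + (1-p) * V(k+1, i+1)]; then take max(V_cont, immediate exercise) for American.
  V(2,0) = exp(-r*dt) * [p*0.000000 + (1-p)*0.000000] = 0.000000; exercise = 0.000000; V(2,0) = max -> 0.000000
  V(2,1) = exp(-r*dt) * [p*0.000000 + (1-p)*5.272844] = 2.725142; exercise = 0.000000; V(2,1) = max -> 2.725142
  V(2,2) = exp(-r*dt) * [p*5.272844 + (1-p)*13.351653] = 9.227938; exercise = 10.077942; V(2,2) = max -> 10.077942
  V(1,0) = exp(-r*dt) * [p*0.000000 + (1-p)*2.725142] = 1.408423; exercise = 0.000000; V(1,0) = max -> 1.408423
  V(1,1) = exp(-r*dt) * [p*2.725142 + (1-p)*10.077942] = 6.411431; exercise = 5.272844; V(1,1) = max -> 6.411431
  V(0,0) = exp(-r*dt) * [p*1.408423 + (1-p)*6.411431] = 3.935278; exercise = 0.000000; V(0,0) = max -> 3.935278

Answer: Price = V(0,0) = 3.9353


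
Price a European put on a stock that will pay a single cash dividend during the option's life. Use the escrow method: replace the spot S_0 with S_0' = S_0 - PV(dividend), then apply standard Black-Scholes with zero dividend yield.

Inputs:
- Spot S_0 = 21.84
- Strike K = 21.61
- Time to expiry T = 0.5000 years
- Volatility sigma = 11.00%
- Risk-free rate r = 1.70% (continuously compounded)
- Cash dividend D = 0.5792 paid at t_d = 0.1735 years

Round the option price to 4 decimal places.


Answer: Price = 0.7477

Derivation:
PV(D) = D * exp(-r * t_d) = 0.5792 * 0.99705485 = 0.57749417
S_0' = S_0 - PV(D) = 21.8400 - 0.57749417 = 21.26250583
d1 = (ln(S_0'/K) + (r + sigma^2/2)*T) / (sigma*sqrt(T)) = -0.06024471
d2 = d1 - sigma*sqrt(T) = -0.13802645
exp(-rT) = 0.99153602
N(-d1) = 0.52401963; N(-d2) = 0.55489024
P = K * exp(-rT) * N(-d2) - S_0' * N(-d1) = 21.6100 * 0.99153602 * 0.55489024 - 21.26250583 * 0.52401963 = 0.7477


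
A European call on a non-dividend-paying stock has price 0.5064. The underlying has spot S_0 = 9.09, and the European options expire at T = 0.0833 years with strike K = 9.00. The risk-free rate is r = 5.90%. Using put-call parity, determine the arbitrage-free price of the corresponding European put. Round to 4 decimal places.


Put-call parity: C - P = S_0 * exp(-qT) - K * exp(-rT).
S_0 * exp(-qT) = 9.0900 * 1.00000000 = 9.09000000
K * exp(-rT) = 9.0000 * 0.99509736 = 8.95587622
P = C - S*exp(-qT) + K*exp(-rT)
P = 0.5064 - 9.09000000 + 8.95587622 = 0.3723

Answer: Put price = 0.3723


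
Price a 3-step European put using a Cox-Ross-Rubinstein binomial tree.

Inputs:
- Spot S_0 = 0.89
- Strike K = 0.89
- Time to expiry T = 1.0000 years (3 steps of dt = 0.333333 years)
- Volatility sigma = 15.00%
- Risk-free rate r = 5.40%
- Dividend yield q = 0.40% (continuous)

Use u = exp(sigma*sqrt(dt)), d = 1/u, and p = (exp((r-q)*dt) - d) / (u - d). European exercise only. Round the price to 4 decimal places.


Answer: Price = V(0,0) = 0.0366

Derivation:
dt = T/N = 0.333333
u = exp(sigma*sqrt(dt)) = 1.090463; d = 1/u = 0.917042
p = (exp((r-q)*dt) - d) / (u - d) = 0.575273
Discount per step: exp(-r*dt) = 0.982161
Stock lattice S(k, i) with i counting down-moves:
  k=0: S(0,0) = 0.8900
  k=1: S(1,0) = 0.9705; S(1,1) = 0.8162
  k=2: S(2,0) = 1.0583; S(2,1) = 0.8900; S(2,2) = 0.7485
  k=3: S(3,0) = 1.1540; S(3,1) = 0.9705; S(3,2) = 0.8162; S(3,3) = 0.6864
Terminal payoffs V(N, i) = max(K - S_T, 0):
  V(3,0) = 0.000000; V(3,1) = 0.000000; V(3,2) = 0.073833; V(3,3) = 0.203632
Backward induction: V(k, i) = exp(-r*dt) * [p * V(k+1, i) + (1-p) * V(k+1, i+1)].
  V(2,0) = exp(-r*dt) * [p*0.000000 + (1-p)*0.000000] = 0.000000
  V(2,1) = exp(-r*dt) * [p*0.000000 + (1-p)*0.073833] = 0.030799
  V(2,2) = exp(-r*dt) * [p*0.073833 + (1-p)*0.203632] = 0.126662
  V(1,0) = exp(-r*dt) * [p*0.000000 + (1-p)*0.030799] = 0.012848
  V(1,1) = exp(-r*dt) * [p*0.030799 + (1-p)*0.126662] = 0.070239
  V(0,0) = exp(-r*dt) * [p*0.012848 + (1-p)*0.070239] = 0.036559


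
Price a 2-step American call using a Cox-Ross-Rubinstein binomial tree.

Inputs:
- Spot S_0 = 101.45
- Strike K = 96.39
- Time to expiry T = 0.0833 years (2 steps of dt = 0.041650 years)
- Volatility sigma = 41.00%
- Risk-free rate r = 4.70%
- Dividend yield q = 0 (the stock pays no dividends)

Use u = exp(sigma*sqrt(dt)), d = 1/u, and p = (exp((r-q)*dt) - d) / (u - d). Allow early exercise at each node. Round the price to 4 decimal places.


dt = T/N = 0.041650
u = exp(sigma*sqrt(dt)) = 1.087275; d = 1/u = 0.919731
p = (exp((r-q)*dt) - d) / (u - d) = 0.490789
Discount per step: exp(-r*dt) = 0.998044
Stock lattice S(k, i) with i counting down-moves:
  k=0: S(0,0) = 101.4500
  k=1: S(1,0) = 110.3040; S(1,1) = 93.3067
  k=2: S(2,0) = 119.9307; S(2,1) = 101.4500; S(2,2) = 85.8171
Terminal payoffs V(N, i) = max(S_T - K, 0):
  V(2,0) = 23.540737; V(2,1) = 5.060000; V(2,2) = 0.000000
Backward induction: V(k, i) = exp(-r*dt) * [p * V(k+1, i) + (1-p) * V(k+1, i+1)]; then take max(V_cont, immediate exercise) for American.
  V(1,0) = exp(-r*dt) * [p*23.540737 + (1-p)*5.060000] = 14.102508; exercise = 13.914004; V(1,0) = max -> 14.102508
  V(1,1) = exp(-r*dt) * [p*5.060000 + (1-p)*0.000000] = 2.478535; exercise = 0.000000; V(1,1) = max -> 2.478535
  V(0,0) = exp(-r*dt) * [p*14.102508 + (1-p)*2.478535] = 8.167448; exercise = 5.060000; V(0,0) = max -> 8.167448

Answer: Price = V(0,0) = 8.1674


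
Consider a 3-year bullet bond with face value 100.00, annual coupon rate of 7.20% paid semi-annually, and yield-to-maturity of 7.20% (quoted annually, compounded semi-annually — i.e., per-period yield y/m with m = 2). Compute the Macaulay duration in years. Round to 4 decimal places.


Answer: Macaulay duration = 2.7511 years

Derivation:
Coupon per period c = face * coupon_rate / m = 3.600000
Periods per year m = 2; per-period yield y/m = 0.036000
Number of cashflows N = 6
Cashflows (t years, CF_t, discount factor 1/(1+y/m)^(m*t), PV):
  t = 0.5000: CF_t = 3.600000, DF = 0.965251, PV = 3.474903
  t = 1.0000: CF_t = 3.600000, DF = 0.931709, PV = 3.354154
  t = 1.5000: CF_t = 3.600000, DF = 0.899333, PV = 3.237600
  t = 2.0000: CF_t = 3.600000, DF = 0.868082, PV = 3.125097
  t = 2.5000: CF_t = 3.600000, DF = 0.837917, PV = 3.016503
  t = 3.0000: CF_t = 103.600000, DF = 0.808801, PV = 83.791743
Price P = sum_t PV_t = 100.000000
Macaulay numerator sum_t t * PV_t:
  t * PV_t at t = 0.5000: 1.737452
  t * PV_t at t = 1.0000: 3.354154
  t * PV_t at t = 1.5000: 4.856400
  t * PV_t at t = 2.0000: 6.250194
  t * PV_t at t = 2.5000: 7.541257
  t * PV_t at t = 3.0000: 251.375228
Macaulay duration D = (sum_t t * PV_t) / P = 275.114685 / 100.000000 = 2.751147


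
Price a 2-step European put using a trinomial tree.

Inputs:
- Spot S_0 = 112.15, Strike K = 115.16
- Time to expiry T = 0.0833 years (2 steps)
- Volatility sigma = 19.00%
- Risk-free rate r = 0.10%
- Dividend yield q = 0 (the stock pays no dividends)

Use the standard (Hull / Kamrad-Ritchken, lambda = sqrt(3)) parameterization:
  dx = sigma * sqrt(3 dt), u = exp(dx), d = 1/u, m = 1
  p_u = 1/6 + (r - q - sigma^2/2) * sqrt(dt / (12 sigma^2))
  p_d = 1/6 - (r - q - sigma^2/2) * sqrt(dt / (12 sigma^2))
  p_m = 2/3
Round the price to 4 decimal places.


Answer: Price = V(0,0) = 4.3706

Derivation:
dt = T/N = 0.041650; dx = sigma*sqrt(3*dt) = 0.067162
u = exp(dx) = 1.069468; d = 1/u = 0.935044
p_u = 0.161380, p_m = 0.666667, p_d = 0.171953
Discount per step: exp(-r*dt) = 0.999958
Stock lattice S(k, j) with j the centered position index:
  k=0: S(0,+0) = 112.1500
  k=1: S(1,-1) = 104.8652; S(1,+0) = 112.1500; S(1,+1) = 119.9409
  k=2: S(2,-2) = 98.0536; S(2,-1) = 104.8652; S(2,+0) = 112.1500; S(2,+1) = 119.9409; S(2,+2) = 128.2730
Terminal payoffs V(N, j) = max(K - S_T, 0):
  V(2,-2) = 17.106441; V(2,-1) = 10.294817; V(2,+0) = 3.010000; V(2,+1) = 0.000000; V(2,+2) = 0.000000
Backward induction: V(k, j) = exp(-r*dt) * [p_u * V(k+1, j+1) + p_m * V(k+1, j) + p_d * V(k+1, j-1)]
  V(1,-1) = exp(-r*dt) * [p_u*3.010000 + p_m*10.294817 + p_d*17.106441] = 10.290047
  V(1,+0) = exp(-r*dt) * [p_u*0.000000 + p_m*3.010000 + p_d*10.294817] = 3.776738
  V(1,+1) = exp(-r*dt) * [p_u*0.000000 + p_m*0.000000 + p_d*3.010000] = 0.517558
  V(0,+0) = exp(-r*dt) * [p_u*0.517558 + p_m*3.776738 + p_d*10.290047] = 4.370576


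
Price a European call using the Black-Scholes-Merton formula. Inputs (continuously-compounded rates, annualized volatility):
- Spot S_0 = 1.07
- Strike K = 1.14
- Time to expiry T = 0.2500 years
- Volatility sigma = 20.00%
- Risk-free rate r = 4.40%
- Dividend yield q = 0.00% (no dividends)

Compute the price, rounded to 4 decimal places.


d1 = (ln(S/K) + (r - q + 0.5*sigma^2) * T) / (sigma * sqrt(T)) = -0.47369614
d2 = d1 - sigma * sqrt(T) = -0.57369614
exp(-rT) = 0.98906028; exp(-qT) = 1.00000000
C = S_0 * exp(-qT) * N(d1) - K * exp(-rT) * N(d2)
N(d1) = 0.31785830; N(d2) = 0.28308672
C = 1.0700 * 1.00000000 * 0.31785830 - 1.1400 * 0.98906028 * 0.28308672 = 0.0209

Answer: Price = 0.0209


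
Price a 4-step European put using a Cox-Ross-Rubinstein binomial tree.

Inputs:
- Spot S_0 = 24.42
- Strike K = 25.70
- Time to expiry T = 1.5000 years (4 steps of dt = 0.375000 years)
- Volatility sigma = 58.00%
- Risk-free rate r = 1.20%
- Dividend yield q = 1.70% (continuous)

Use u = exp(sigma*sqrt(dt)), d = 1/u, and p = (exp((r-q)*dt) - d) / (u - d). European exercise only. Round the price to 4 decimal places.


Answer: Price = V(0,0) = 7.3420

Derivation:
dt = T/N = 0.375000
u = exp(sigma*sqrt(dt)) = 1.426432; d = 1/u = 0.701050
p = (exp((r-q)*dt) - d) / (u - d) = 0.409545
Discount per step: exp(-r*dt) = 0.995510
Stock lattice S(k, i) with i counting down-moves:
  k=0: S(0,0) = 24.4200
  k=1: S(1,0) = 34.8335; S(1,1) = 17.1196
  k=2: S(2,0) = 49.6876; S(2,1) = 24.4200; S(2,2) = 12.0017
  k=3: S(3,0) = 70.8759; S(3,1) = 34.8335; S(3,2) = 17.1196; S(3,3) = 8.4138
  k=4: S(4,0) = 101.0996; S(4,1) = 49.6876; S(4,2) = 24.4200; S(4,3) = 12.0017; S(4,4) = 5.8985
Terminal payoffs V(N, i) = max(K - S_T, 0):
  V(4,0) = 0.000000; V(4,1) = 0.000000; V(4,2) = 1.280000; V(4,3) = 13.698274; V(4,4) = 19.801498
Backward induction: V(k, i) = exp(-r*dt) * [p * V(k+1, i) + (1-p) * V(k+1, i+1)].
  V(3,0) = exp(-r*dt) * [p*0.000000 + (1-p)*0.000000] = 0.000000
  V(3,1) = exp(-r*dt) * [p*0.000000 + (1-p)*1.280000] = 0.752389
  V(3,2) = exp(-r*dt) * [p*1.280000 + (1-p)*13.698274] = 8.573758
  V(3,3) = exp(-r*dt) * [p*13.698274 + (1-p)*19.801498] = 17.224267
  V(2,0) = exp(-r*dt) * [p*0.000000 + (1-p)*0.752389] = 0.442257
  V(2,1) = exp(-r*dt) * [p*0.752389 + (1-p)*8.573758] = 5.346439
  V(2,2) = exp(-r*dt) * [p*8.573758 + (1-p)*17.224267] = 13.620063
  V(1,0) = exp(-r*dt) * [p*0.442257 + (1-p)*5.346439] = 3.322967
  V(1,1) = exp(-r*dt) * [p*5.346439 + (1-p)*13.620063] = 10.185699
  V(0,0) = exp(-r*dt) * [p*3.322967 + (1-p)*10.185699] = 7.341986


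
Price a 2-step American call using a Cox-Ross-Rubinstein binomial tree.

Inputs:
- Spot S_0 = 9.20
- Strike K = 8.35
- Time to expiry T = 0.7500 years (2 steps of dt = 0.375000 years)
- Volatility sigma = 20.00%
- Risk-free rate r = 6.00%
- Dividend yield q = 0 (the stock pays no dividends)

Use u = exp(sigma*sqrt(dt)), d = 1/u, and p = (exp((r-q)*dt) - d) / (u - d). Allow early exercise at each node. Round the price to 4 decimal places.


Answer: Price = V(0,0) = 1.4280

Derivation:
dt = T/N = 0.375000
u = exp(sigma*sqrt(dt)) = 1.130290; d = 1/u = 0.884728
p = (exp((r-q)*dt) - d) / (u - d) = 0.562085
Discount per step: exp(-r*dt) = 0.977751
Stock lattice S(k, i) with i counting down-moves:
  k=0: S(0,0) = 9.2000
  k=1: S(1,0) = 10.3987; S(1,1) = 8.1395
  k=2: S(2,0) = 11.7535; S(2,1) = 9.2000; S(2,2) = 7.2012
Terminal payoffs V(N, i) = max(S_T - K, 0):
  V(2,0) = 3.403516; V(2,1) = 0.850000; V(2,2) = 0.000000
Backward induction: V(k, i) = exp(-r*dt) * [p * V(k+1, i) + (1-p) * V(k+1, i+1)]; then take max(V_cont, immediate exercise) for American.
  V(1,0) = exp(-r*dt) * [p*3.403516 + (1-p)*0.850000] = 2.234448; exercise = 2.048671; V(1,0) = max -> 2.234448
  V(1,1) = exp(-r*dt) * [p*0.850000 + (1-p)*0.000000] = 0.467142; exercise = 0.000000; V(1,1) = max -> 0.467142
  V(0,0) = exp(-r*dt) * [p*2.234448 + (1-p)*0.467142] = 1.428023; exercise = 0.850000; V(0,0) = max -> 1.428023


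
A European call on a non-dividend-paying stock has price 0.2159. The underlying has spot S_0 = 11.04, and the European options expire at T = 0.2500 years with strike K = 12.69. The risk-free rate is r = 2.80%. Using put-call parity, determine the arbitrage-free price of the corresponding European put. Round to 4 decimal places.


Answer: Put price = 1.7774

Derivation:
Put-call parity: C - P = S_0 * exp(-qT) - K * exp(-rT).
S_0 * exp(-qT) = 11.0400 * 1.00000000 = 11.04000000
K * exp(-rT) = 12.6900 * 0.99302444 = 12.60148018
P = C - S*exp(-qT) + K*exp(-rT)
P = 0.2159 - 11.04000000 + 12.60148018 = 1.7774


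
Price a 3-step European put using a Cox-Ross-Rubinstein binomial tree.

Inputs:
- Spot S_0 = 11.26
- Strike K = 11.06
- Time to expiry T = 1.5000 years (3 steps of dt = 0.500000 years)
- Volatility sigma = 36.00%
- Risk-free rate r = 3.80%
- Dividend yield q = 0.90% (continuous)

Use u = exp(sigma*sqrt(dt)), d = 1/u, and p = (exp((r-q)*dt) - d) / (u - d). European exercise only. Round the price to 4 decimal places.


dt = T/N = 0.500000
u = exp(sigma*sqrt(dt)) = 1.289892; d = 1/u = 0.775259
p = (exp((r-q)*dt) - d) / (u - d) = 0.465083
Discount per step: exp(-r*dt) = 0.981179
Stock lattice S(k, i) with i counting down-moves:
  k=0: S(0,0) = 11.2600
  k=1: S(1,0) = 14.5242; S(1,1) = 8.7294
  k=2: S(2,0) = 18.7346; S(2,1) = 11.2600; S(2,2) = 6.7676
  k=3: S(3,0) = 24.1656; S(3,1) = 14.5242; S(3,2) = 8.7294; S(3,3) = 5.2466
Terminal payoffs V(N, i) = max(K - S_T, 0):
  V(3,0) = 0.000000; V(3,1) = 0.000000; V(3,2) = 2.330587; V(3,3) = 5.813394
Backward induction: V(k, i) = exp(-r*dt) * [p * V(k+1, i) + (1-p) * V(k+1, i+1)].
  V(2,0) = exp(-r*dt) * [p*0.000000 + (1-p)*0.000000] = 0.000000
  V(2,1) = exp(-r*dt) * [p*0.000000 + (1-p)*2.330587] = 1.223208
  V(2,2) = exp(-r*dt) * [p*2.330587 + (1-p)*5.813394] = 4.114675
  V(1,0) = exp(-r*dt) * [p*0.000000 + (1-p)*1.223208] = 0.642001
  V(1,1) = exp(-r*dt) * [p*1.223208 + (1-p)*4.114675] = 2.717773
  V(0,0) = exp(-r*dt) * [p*0.642001 + (1-p)*2.717773] = 1.719387

Answer: Price = V(0,0) = 1.7194


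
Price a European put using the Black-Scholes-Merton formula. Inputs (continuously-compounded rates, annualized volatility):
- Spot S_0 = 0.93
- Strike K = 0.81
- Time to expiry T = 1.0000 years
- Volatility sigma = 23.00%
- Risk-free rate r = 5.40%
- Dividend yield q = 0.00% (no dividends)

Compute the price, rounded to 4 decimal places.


Answer: Price = 0.0218

Derivation:
d1 = (ln(S/K) + (r - q + 0.5*sigma^2) * T) / (sigma * sqrt(T)) = 0.95043625
d2 = d1 - sigma * sqrt(T) = 0.72043625
exp(-rT) = 0.94743211; exp(-qT) = 1.00000000
P = K * exp(-rT) * N(-d2) - S_0 * exp(-qT) * N(-d1)
N(-d1) = 0.17094531; N(-d2) = 0.23562822
P = 0.8100 * 0.94743211 * 0.23562822 - 0.9300 * 1.00000000 * 0.17094531 = 0.0218


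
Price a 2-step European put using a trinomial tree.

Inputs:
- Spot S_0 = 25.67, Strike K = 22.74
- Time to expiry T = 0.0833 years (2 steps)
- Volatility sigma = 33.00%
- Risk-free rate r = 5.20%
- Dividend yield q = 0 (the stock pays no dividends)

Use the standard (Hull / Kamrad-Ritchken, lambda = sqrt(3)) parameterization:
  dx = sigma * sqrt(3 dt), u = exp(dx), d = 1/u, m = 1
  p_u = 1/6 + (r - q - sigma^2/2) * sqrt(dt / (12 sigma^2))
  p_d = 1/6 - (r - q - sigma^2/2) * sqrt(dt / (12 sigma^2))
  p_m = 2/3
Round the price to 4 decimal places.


Answer: Price = V(0,0) = 0.0670

Derivation:
dt = T/N = 0.041650; dx = sigma*sqrt(3*dt) = 0.116649
u = exp(dx) = 1.123725; d = 1/u = 0.889897
p_u = 0.166229, p_m = 0.666667, p_d = 0.167104
Discount per step: exp(-r*dt) = 0.997837
Stock lattice S(k, j) with j the centered position index:
  k=0: S(0,+0) = 25.6700
  k=1: S(1,-1) = 22.8437; S(1,+0) = 25.6700; S(1,+1) = 28.8460
  k=2: S(2,-2) = 20.3285; S(2,-1) = 22.8437; S(2,+0) = 25.6700; S(2,+1) = 28.8460; S(2,+2) = 32.4150
Terminal payoffs V(N, j) = max(K - S_T, 0):
  V(2,-2) = 2.411488; V(2,-1) = 0.000000; V(2,+0) = 0.000000; V(2,+1) = 0.000000; V(2,+2) = 0.000000
Backward induction: V(k, j) = exp(-r*dt) * [p_u * V(k+1, j+1) + p_m * V(k+1, j) + p_d * V(k+1, j-1)]
  V(1,-1) = exp(-r*dt) * [p_u*0.000000 + p_m*0.000000 + p_d*2.411488] = 0.402098
  V(1,+0) = exp(-r*dt) * [p_u*0.000000 + p_m*0.000000 + p_d*0.000000] = 0.000000
  V(1,+1) = exp(-r*dt) * [p_u*0.000000 + p_m*0.000000 + p_d*0.000000] = 0.000000
  V(0,+0) = exp(-r*dt) * [p_u*0.000000 + p_m*0.000000 + p_d*0.402098] = 0.067047


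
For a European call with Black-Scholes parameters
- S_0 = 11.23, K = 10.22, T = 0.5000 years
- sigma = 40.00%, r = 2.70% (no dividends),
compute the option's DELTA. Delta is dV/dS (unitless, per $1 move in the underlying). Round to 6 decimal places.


d1 = 0.5223475008; d2 = 0.2395047883
phi(d1) = 0.3480664083; exp(-qT) = 1.0000000000; exp(-rT) = 0.9865907163
N(d1) = 0.6992857990
Delta = exp(-qT) * N(d1) = 1.0000000000 * 0.6992857990 = 0.699286

Answer: Delta = 0.699286


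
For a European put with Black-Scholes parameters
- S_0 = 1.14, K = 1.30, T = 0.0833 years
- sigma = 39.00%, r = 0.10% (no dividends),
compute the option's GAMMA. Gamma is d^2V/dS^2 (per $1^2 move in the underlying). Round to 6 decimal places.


Answer: Gamma = 1.679488

Derivation:
d1 = -1.1097802724; d2 = -1.2223410560
phi(d1) = 0.2155107127; exp(-qT) = 1.0000000000; exp(-rT) = 0.9999167035
Gamma = exp(-qT) * phi(d1) / (S * sigma * sqrt(T)) = 1.0000000000 * 0.2155107127 / (1.1400 * 0.3900 * 0.2886173938) = 1.679488


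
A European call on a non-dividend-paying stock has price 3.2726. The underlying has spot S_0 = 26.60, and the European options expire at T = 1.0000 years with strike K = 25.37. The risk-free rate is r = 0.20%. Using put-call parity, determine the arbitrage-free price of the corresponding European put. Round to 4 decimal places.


Answer: Put price = 1.9919

Derivation:
Put-call parity: C - P = S_0 * exp(-qT) - K * exp(-rT).
S_0 * exp(-qT) = 26.6000 * 1.00000000 = 26.60000000
K * exp(-rT) = 25.3700 * 0.99800200 = 25.31931071
P = C - S*exp(-qT) + K*exp(-rT)
P = 3.2726 - 26.60000000 + 25.31931071 = 1.9919


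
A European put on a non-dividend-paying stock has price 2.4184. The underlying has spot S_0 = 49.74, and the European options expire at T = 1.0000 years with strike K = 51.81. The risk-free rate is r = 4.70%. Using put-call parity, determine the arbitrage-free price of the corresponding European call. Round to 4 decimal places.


Answer: Call price = 2.7271

Derivation:
Put-call parity: C - P = S_0 * exp(-qT) - K * exp(-rT).
S_0 * exp(-qT) = 49.7400 * 1.00000000 = 49.74000000
K * exp(-rT) = 51.8100 * 0.95408740 = 49.43126807
C = P + S*exp(-qT) - K*exp(-rT)
C = 2.4184 + 49.74000000 - 49.43126807 = 2.7271


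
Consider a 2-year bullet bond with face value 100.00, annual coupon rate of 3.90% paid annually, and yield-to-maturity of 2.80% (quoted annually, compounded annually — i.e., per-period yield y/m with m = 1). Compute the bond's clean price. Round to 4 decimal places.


Answer: Price = 102.1109

Derivation:
Coupon per period c = face * coupon_rate / m = 3.900000
Periods per year m = 1; per-period yield y/m = 0.028000
Number of cashflows N = 2
Cashflows (t years, CF_t, discount factor 1/(1+y/m)^(m*t), PV):
  t = 1.0000: CF_t = 3.900000, DF = 0.972763, PV = 3.793774
  t = 2.0000: CF_t = 103.900000, DF = 0.946267, PV = 98.317158
Price P = sum_t PV_t = 102.110933


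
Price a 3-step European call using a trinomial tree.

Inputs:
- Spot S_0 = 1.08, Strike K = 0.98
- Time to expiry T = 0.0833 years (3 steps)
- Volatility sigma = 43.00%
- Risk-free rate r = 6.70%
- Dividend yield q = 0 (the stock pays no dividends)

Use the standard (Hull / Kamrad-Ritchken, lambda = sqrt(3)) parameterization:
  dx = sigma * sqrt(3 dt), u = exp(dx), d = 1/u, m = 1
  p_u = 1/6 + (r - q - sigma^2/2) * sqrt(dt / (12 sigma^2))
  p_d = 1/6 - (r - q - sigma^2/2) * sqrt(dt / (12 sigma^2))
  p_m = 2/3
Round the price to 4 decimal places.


Answer: Price = V(0,0) = 0.1207

Derivation:
dt = T/N = 0.027767; dx = sigma*sqrt(3*dt) = 0.124105
u = exp(dx) = 1.132135; d = 1/u = 0.883287
p_u = 0.163820, p_m = 0.666667, p_d = 0.169514
Discount per step: exp(-r*dt) = 0.998141
Stock lattice S(k, j) with j the centered position index:
  k=0: S(0,+0) = 1.0800
  k=1: S(1,-1) = 0.9539; S(1,+0) = 1.0800; S(1,+1) = 1.2227
  k=2: S(2,-2) = 0.8426; S(2,-1) = 0.9539; S(2,+0) = 1.0800; S(2,+1) = 1.2227; S(2,+2) = 1.3843
  k=3: S(3,-3) = 0.7443; S(3,-2) = 0.8426; S(3,-1) = 0.9539; S(3,+0) = 1.0800; S(3,+1) = 1.2227; S(3,+2) = 1.3843; S(3,+3) = 1.5672
Terminal payoffs V(N, j) = max(S_T - K, 0):
  V(3,-3) = 0.000000; V(3,-2) = 0.000000; V(3,-1) = 0.000000; V(3,+0) = 0.100000; V(3,+1) = 0.242706; V(3,+2) = 0.404269; V(3,+3) = 0.587179
Backward induction: V(k, j) = exp(-r*dt) * [p_u * V(k+1, j+1) + p_m * V(k+1, j) + p_d * V(k+1, j-1)]
  V(2,-2) = exp(-r*dt) * [p_u*0.000000 + p_m*0.000000 + p_d*0.000000] = 0.000000
  V(2,-1) = exp(-r*dt) * [p_u*0.100000 + p_m*0.000000 + p_d*0.000000] = 0.016352
  V(2,+0) = exp(-r*dt) * [p_u*0.242706 + p_m*0.100000 + p_d*0.000000] = 0.106229
  V(2,+1) = exp(-r*dt) * [p_u*0.404269 + p_m*0.242706 + p_d*0.100000] = 0.244527
  V(2,+2) = exp(-r*dt) * [p_u*0.587179 + p_m*0.404269 + p_d*0.242706] = 0.406090
  V(1,-1) = exp(-r*dt) * [p_u*0.106229 + p_m*0.016352 + p_d*0.000000] = 0.028251
  V(1,+0) = exp(-r*dt) * [p_u*0.244527 + p_m*0.106229 + p_d*0.016352] = 0.113438
  V(1,+1) = exp(-r*dt) * [p_u*0.406090 + p_m*0.244527 + p_d*0.106229] = 0.247091
  V(0,+0) = exp(-r*dt) * [p_u*0.247091 + p_m*0.113438 + p_d*0.028251] = 0.120668


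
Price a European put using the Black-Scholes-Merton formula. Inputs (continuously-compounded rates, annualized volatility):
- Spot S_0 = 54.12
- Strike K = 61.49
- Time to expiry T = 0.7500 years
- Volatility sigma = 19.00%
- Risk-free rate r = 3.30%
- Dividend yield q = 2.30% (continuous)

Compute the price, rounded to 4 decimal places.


Answer: Price = 8.0511

Derivation:
d1 = (ln(S/K) + (r - q + 0.5*sigma^2) * T) / (sigma * sqrt(T)) = -0.64804989
d2 = d1 - sigma * sqrt(T) = -0.81259472
exp(-rT) = 0.97555377; exp(-qT) = 0.98289793
P = K * exp(-rT) * N(-d2) - S_0 * exp(-qT) * N(-d1)
N(-d1) = 0.74152366; N(-d2) = 0.79177477
P = 61.4900 * 0.97555377 * 0.79177477 - 54.1200 * 0.98289793 * 0.74152366 = 8.0511


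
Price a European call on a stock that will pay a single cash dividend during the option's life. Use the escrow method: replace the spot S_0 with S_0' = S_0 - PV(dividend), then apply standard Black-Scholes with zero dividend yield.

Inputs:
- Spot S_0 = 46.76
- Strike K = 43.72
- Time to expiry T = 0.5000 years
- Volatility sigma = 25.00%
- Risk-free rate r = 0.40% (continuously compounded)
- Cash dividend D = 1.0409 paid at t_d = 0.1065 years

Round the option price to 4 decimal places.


PV(D) = D * exp(-r * t_d) = 1.0409 * 0.99957409 = 1.04045667
S_0' = S_0 - PV(D) = 46.7600 - 1.04045667 = 45.71954333
d1 = (ln(S_0'/K) + (r + sigma^2/2)*T) / (sigma*sqrt(T)) = 0.35267764
d2 = d1 - sigma*sqrt(T) = 0.17590094
exp(-rT) = 0.99800200
N(d1) = 0.63783494; N(d2) = 0.56981412
C = S_0' * N(d1) - K * exp(-rT) * N(d2) = 45.71954333 * 0.63783494 - 43.7200 * 0.99800200 * 0.56981412 = 4.2990

Answer: Price = 4.2990


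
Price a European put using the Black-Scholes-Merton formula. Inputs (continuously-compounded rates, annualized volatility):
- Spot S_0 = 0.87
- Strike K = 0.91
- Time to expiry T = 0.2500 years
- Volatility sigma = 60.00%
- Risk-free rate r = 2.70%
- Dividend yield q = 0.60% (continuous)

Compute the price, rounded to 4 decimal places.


Answer: Price = 0.1242

Derivation:
d1 = (ln(S/K) + (r - q + 0.5*sigma^2) * T) / (sigma * sqrt(T)) = 0.01766204
d2 = d1 - sigma * sqrt(T) = -0.28233796
exp(-rT) = 0.99327273; exp(-qT) = 0.99850112
P = K * exp(-rT) * N(-d2) - S_0 * exp(-qT) * N(-d1)
N(-d1) = 0.49295423; N(-d2) = 0.61115781
P = 0.9100 * 0.99327273 * 0.61115781 - 0.8700 * 0.99850112 * 0.49295423 = 0.1242


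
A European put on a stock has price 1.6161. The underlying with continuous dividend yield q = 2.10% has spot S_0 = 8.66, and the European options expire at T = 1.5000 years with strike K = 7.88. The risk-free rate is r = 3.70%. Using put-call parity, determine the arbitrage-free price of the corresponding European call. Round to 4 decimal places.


Put-call parity: C - P = S_0 * exp(-qT) - K * exp(-rT).
S_0 * exp(-qT) = 8.6600 * 0.96899096 = 8.39146168
K * exp(-rT) = 7.8800 * 0.94601202 = 7.45457475
C = P + S*exp(-qT) - K*exp(-rT)
C = 1.6161 + 8.39146168 - 7.45457475 = 2.5530

Answer: Call price = 2.5530


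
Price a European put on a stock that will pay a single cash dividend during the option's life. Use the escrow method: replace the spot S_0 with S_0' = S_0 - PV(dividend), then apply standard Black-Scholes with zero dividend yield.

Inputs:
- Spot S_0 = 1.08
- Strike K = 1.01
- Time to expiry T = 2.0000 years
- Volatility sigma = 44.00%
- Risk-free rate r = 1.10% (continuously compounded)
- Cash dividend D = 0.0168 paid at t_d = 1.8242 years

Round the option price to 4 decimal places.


PV(D) = D * exp(-r * t_d) = 0.0168 * 0.98013379 = 0.01646625
S_0' = S_0 - PV(D) = 1.0800 - 0.01646625 = 1.06353375
d1 = (ln(S_0'/K) + (r + sigma^2/2)*T) / (sigma*sqrt(T)) = 0.42948181
d2 = d1 - sigma*sqrt(T) = -0.19277216
exp(-rT) = 0.97824024
N(-d1) = 0.33378631; N(-d2) = 0.57643129
P = K * exp(-rT) * N(-d2) - S_0' * N(-d1) = 1.0100 * 0.97824024 * 0.57643129 - 1.06353375 * 0.33378631 = 0.2145

Answer: Price = 0.2145


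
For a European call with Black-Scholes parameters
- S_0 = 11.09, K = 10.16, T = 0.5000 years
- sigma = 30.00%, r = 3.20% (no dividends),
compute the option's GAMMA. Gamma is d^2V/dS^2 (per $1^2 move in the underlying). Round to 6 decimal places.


d1 = 0.5943720834; d2 = 0.3822400490
phi(d1) = 0.3343464260; exp(-qT) = 1.0000000000; exp(-rT) = 0.9841273201
Gamma = exp(-qT) * phi(d1) / (S * sigma * sqrt(T)) = 1.0000000000 * 0.3343464260 / (11.0900 * 0.3000 * 0.7071067812) = 0.142121

Answer: Gamma = 0.142121


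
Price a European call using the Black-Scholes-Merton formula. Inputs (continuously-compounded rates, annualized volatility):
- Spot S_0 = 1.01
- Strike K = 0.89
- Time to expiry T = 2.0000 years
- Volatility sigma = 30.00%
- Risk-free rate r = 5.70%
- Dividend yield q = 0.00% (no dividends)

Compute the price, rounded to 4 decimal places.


d1 = (ln(S/K) + (r - q + 0.5*sigma^2) * T) / (sigma * sqrt(T)) = 0.77895860
d2 = d1 - sigma * sqrt(T) = 0.35469454
exp(-rT) = 0.89225796; exp(-qT) = 1.00000000
C = S_0 * exp(-qT) * N(d1) - K * exp(-rT) * N(d2)
N(d1) = 0.78199795; N(d2) = 0.63859078
C = 1.0100 * 1.00000000 * 0.78199795 - 0.8900 * 0.89225796 * 0.63859078 = 0.2827

Answer: Price = 0.2827


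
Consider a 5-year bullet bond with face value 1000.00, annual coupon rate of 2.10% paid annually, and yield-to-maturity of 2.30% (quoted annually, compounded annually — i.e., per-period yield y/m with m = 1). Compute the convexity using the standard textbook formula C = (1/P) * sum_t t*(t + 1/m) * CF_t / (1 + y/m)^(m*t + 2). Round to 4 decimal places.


Coupon per period c = face * coupon_rate / m = 21.000000
Periods per year m = 1; per-period yield y/m = 0.023000
Number of cashflows N = 5
Cashflows (t years, CF_t, discount factor 1/(1+y/m)^(m*t), PV):
  t = 1.0000: CF_t = 21.000000, DF = 0.977517, PV = 20.527859
  t = 2.0000: CF_t = 21.000000, DF = 0.955540, PV = 20.066334
  t = 3.0000: CF_t = 21.000000, DF = 0.934056, PV = 19.615184
  t = 4.0000: CF_t = 21.000000, DF = 0.913056, PV = 19.174178
  t = 5.0000: CF_t = 1021.000000, DF = 0.892528, PV = 911.271050
Price P = sum_t PV_t = 990.654605
Convexity numerator sum_t t*(t + 1/m) * CF_t / (1+y/m)^(m*t + 2):
  t = 1.0000: term = 39.230369
  t = 2.0000: term = 115.045069
  t = 3.0000: term = 224.917047
  t = 4.0000: term = 366.433768
  t = 5.0000: term = 26122.669800
Convexity = (1/P) * sum = 26868.296053 / 990.654605 = 27.121760

Answer: Convexity = 27.1218


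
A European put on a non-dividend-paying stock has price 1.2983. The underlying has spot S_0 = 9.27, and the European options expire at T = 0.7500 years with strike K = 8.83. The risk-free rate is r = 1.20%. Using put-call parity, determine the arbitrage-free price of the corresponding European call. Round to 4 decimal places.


Answer: Call price = 1.8174

Derivation:
Put-call parity: C - P = S_0 * exp(-qT) - K * exp(-rT).
S_0 * exp(-qT) = 9.2700 * 1.00000000 = 9.27000000
K * exp(-rT) = 8.8300 * 0.99104038 = 8.75088654
C = P + S*exp(-qT) - K*exp(-rT)
C = 1.2983 + 9.27000000 - 8.75088654 = 1.8174


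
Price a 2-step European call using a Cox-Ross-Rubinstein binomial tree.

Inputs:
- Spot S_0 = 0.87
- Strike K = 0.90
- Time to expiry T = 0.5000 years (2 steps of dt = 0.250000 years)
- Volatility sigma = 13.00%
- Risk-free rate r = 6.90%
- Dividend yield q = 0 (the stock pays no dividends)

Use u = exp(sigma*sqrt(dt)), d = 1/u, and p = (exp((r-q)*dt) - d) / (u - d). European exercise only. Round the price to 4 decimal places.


dt = T/N = 0.250000
u = exp(sigma*sqrt(dt)) = 1.067159; d = 1/u = 0.937067
p = (exp((r-q)*dt) - d) / (u - d) = 0.617505
Discount per step: exp(-r*dt) = 0.982898
Stock lattice S(k, i) with i counting down-moves:
  k=0: S(0,0) = 0.8700
  k=1: S(1,0) = 0.9284; S(1,1) = 0.8152
  k=2: S(2,0) = 0.9908; S(2,1) = 0.8700; S(2,2) = 0.7639
Terminal payoffs V(N, i) = max(S_T - K, 0):
  V(2,0) = 0.090781; V(2,1) = 0.000000; V(2,2) = 0.000000
Backward induction: V(k, i) = exp(-r*dt) * [p * V(k+1, i) + (1-p) * V(k+1, i+1)].
  V(1,0) = exp(-r*dt) * [p*0.090781 + (1-p)*0.000000] = 0.055099
  V(1,1) = exp(-r*dt) * [p*0.000000 + (1-p)*0.000000] = 0.000000
  V(0,0) = exp(-r*dt) * [p*0.055099 + (1-p)*0.000000] = 0.033442

Answer: Price = V(0,0) = 0.0334
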